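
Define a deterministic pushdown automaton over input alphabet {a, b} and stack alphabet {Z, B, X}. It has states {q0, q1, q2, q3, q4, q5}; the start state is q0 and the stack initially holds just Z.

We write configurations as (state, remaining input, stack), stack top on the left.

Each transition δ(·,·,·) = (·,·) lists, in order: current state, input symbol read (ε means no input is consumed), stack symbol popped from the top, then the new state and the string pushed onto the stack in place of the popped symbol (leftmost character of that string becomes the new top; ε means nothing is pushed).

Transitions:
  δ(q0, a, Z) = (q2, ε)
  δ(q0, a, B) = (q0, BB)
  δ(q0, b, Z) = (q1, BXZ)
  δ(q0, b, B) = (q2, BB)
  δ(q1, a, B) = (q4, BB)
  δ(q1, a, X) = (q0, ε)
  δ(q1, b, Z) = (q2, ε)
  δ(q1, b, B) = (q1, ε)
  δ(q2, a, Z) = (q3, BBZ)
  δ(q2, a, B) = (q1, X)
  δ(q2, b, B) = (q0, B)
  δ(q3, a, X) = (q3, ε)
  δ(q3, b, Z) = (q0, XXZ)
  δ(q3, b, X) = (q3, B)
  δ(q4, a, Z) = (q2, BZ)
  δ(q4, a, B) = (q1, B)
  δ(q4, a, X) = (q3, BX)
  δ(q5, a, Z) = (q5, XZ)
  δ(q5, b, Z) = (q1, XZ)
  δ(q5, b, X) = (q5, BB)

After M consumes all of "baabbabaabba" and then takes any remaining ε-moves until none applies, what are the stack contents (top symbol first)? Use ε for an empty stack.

(q0, baabbabaabba, Z)
  read b, top Z: go to q1, push BXZ → (q1, aabbabaabba, BXZ)
  read a, top B: go to q4, push BB → (q4, abbabaabba, BBXZ)
  read a, top B: go to q1, push B → (q1, bbabaabba, BBXZ)
  read b, top B: go to q1, push ε → (q1, babaabba, BXZ)
  read b, top B: go to q1, push ε → (q1, abaabba, XZ)
  read a, top X: go to q0, push ε → (q0, baabba, Z)
  read b, top Z: go to q1, push BXZ → (q1, aabba, BXZ)
  read a, top B: go to q4, push BB → (q4, abba, BBXZ)
  read a, top B: go to q1, push B → (q1, bba, BBXZ)
  read b, top B: go to q1, push ε → (q1, ba, BXZ)
  read b, top B: go to q1, push ε → (q1, a, XZ)
  read a, top X: go to q0, push ε → (q0, ε, Z)
All input consumed in state q0 with stack Z.

Z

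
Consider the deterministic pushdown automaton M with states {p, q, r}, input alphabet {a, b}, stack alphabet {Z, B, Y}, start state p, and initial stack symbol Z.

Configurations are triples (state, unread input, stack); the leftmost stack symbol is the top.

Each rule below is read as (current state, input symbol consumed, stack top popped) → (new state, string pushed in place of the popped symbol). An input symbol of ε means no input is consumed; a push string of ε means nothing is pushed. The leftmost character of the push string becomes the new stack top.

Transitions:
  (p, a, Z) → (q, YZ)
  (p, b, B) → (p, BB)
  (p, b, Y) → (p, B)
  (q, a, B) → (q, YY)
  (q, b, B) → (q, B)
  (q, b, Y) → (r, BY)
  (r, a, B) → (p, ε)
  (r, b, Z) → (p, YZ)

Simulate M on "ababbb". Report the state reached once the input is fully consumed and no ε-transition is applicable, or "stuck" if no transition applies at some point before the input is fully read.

p

(p, ababbb, Z)
  read a, top Z: go to q, push YZ → (q, babbb, YZ)
  read b, top Y: go to r, push BY → (r, abbb, BYZ)
  read a, top B: go to p, push ε → (p, bbb, YZ)
  read b, top Y: go to p, push B → (p, bb, BZ)
  read b, top B: go to p, push BB → (p, b, BBZ)
  read b, top B: go to p, push BB → (p, ε, BBBZ)
All input consumed; M is in state p.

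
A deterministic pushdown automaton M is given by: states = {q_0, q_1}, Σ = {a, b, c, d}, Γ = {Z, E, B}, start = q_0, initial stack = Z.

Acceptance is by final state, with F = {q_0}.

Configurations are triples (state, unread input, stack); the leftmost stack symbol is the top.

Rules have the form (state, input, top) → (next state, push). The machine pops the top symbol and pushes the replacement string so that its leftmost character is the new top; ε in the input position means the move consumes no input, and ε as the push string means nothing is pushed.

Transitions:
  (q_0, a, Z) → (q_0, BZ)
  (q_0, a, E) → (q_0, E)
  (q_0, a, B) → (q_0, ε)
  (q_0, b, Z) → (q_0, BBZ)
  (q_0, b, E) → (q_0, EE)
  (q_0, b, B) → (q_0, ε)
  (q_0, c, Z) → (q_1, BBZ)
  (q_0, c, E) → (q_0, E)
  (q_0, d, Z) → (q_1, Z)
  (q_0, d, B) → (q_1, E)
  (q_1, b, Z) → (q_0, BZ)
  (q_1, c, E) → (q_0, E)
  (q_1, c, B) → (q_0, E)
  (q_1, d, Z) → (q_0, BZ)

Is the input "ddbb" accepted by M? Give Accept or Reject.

Accept

(q_0, ddbb, Z)
  read d, top Z: go to q_1, push Z → (q_1, dbb, Z)
  read d, top Z: go to q_0, push BZ → (q_0, bb, BZ)
  read b, top B: go to q_0, push ε → (q_0, b, Z)
  read b, top Z: go to q_0, push BBZ → (q_0, ε, BBZ)
All input consumed; state q_0 ∈ F.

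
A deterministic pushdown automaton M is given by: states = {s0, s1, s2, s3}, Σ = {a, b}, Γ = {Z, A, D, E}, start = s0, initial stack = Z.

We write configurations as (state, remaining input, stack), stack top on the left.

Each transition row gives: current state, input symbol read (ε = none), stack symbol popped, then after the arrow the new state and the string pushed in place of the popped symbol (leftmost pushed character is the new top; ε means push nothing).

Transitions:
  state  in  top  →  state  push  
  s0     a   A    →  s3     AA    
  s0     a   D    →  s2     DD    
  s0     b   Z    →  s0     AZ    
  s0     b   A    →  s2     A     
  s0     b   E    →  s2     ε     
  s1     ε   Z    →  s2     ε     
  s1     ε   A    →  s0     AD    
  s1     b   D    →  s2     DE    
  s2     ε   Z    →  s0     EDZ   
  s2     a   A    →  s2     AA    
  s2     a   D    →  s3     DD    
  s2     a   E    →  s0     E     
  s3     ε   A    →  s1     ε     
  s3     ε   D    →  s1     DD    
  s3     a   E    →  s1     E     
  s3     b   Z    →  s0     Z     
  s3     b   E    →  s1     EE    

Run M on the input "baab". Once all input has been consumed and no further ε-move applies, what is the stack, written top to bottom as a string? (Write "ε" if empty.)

ADDZ

(s0, baab, Z)
  read b, top Z: go to s0, push AZ → (s0, aab, AZ)
  read a, top A: go to s3, push AA → (s3, ab, AAZ)
  ε-move, top A: go to s1, push ε → (s1, ab, AZ)
  ε-move, top A: go to s0, push AD → (s0, ab, ADZ)
  read a, top A: go to s3, push AA → (s3, b, AADZ)
  ε-move, top A: go to s1, push ε → (s1, b, ADZ)
  ε-move, top A: go to s0, push AD → (s0, b, ADDZ)
  read b, top A: go to s2, push A → (s2, ε, ADDZ)
All input consumed in state s2 with stack ADDZ.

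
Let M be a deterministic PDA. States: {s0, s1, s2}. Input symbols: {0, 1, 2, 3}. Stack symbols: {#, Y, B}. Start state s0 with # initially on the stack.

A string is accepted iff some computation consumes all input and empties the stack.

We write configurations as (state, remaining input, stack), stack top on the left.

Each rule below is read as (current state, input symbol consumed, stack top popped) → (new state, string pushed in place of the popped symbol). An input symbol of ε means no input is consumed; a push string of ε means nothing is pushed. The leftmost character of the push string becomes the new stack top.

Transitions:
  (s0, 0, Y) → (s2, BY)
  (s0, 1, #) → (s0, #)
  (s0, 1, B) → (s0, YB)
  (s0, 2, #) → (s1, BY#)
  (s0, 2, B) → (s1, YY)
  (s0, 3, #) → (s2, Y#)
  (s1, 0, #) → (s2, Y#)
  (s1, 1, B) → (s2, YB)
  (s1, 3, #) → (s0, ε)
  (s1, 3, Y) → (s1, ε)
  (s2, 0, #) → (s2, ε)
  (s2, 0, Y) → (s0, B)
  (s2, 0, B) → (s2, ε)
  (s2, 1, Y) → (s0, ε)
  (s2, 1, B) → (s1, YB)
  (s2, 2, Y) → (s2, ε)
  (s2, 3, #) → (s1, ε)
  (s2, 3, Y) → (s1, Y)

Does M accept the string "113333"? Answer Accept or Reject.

(s0, 113333, #) ⊢ (s0, 13333, #) ⊢ (s0, 3333, #) ⊢ (s2, 333, Y#) ⊢ (s1, 33, Y#) ⊢ (s1, 3, #) ⊢ (s0, ε, ε)
All input consumed and the stack is empty.

Accept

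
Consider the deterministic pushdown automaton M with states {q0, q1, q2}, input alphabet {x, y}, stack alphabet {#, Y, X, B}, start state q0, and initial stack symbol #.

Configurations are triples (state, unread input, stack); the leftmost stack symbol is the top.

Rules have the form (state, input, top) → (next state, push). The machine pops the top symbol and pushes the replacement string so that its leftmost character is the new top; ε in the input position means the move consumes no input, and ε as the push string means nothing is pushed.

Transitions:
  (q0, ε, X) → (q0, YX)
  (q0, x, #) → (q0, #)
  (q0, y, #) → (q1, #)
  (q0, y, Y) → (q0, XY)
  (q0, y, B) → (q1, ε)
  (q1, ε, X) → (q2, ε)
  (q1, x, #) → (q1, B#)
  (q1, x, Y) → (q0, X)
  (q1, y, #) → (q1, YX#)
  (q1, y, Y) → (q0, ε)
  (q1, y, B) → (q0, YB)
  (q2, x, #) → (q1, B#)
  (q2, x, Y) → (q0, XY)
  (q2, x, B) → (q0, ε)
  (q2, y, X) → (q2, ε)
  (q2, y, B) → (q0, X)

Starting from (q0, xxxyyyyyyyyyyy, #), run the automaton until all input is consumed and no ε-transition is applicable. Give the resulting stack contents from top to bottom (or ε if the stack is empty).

YXYXYXYXYXYXYXYXYX#

(q0, xxxyyyyyyyyyyy, #)
  read x, top #: go to q0, push # → (q0, xxyyyyyyyyyyy, #)
  read x, top #: go to q0, push # → (q0, xyyyyyyyyyyy, #)
  read x, top #: go to q0, push # → (q0, yyyyyyyyyyy, #)
  read y, top #: go to q1, push # → (q1, yyyyyyyyyy, #)
  read y, top #: go to q1, push YX# → (q1, yyyyyyyyy, YX#)
  read y, top Y: go to q0, push ε → (q0, yyyyyyyy, X#)
  ε-move, top X: go to q0, push YX → (q0, yyyyyyyy, YX#)
  read y, top Y: go to q0, push XY → (q0, yyyyyyy, XYX#)
  ε-move, top X: go to q0, push YX → (q0, yyyyyyy, YXYX#)
  read y, top Y: go to q0, push XY → (q0, yyyyyy, XYXYX#)
  ε-move, top X: go to q0, push YX → (q0, yyyyyy, YXYXYX#)
  read y, top Y: go to q0, push XY → (q0, yyyyy, XYXYXYX#)
  ε-move, top X: go to q0, push YX → (q0, yyyyy, YXYXYXYX#)
  read y, top Y: go to q0, push XY → (q0, yyyy, XYXYXYXYX#)
  ε-move, top X: go to q0, push YX → (q0, yyyy, YXYXYXYXYX#)
  read y, top Y: go to q0, push XY → (q0, yyy, XYXYXYXYXYX#)
  ε-move, top X: go to q0, push YX → (q0, yyy, YXYXYXYXYXYX#)
  read y, top Y: go to q0, push XY → (q0, yy, XYXYXYXYXYXYX#)
  ε-move, top X: go to q0, push YX → (q0, yy, YXYXYXYXYXYXYX#)
  read y, top Y: go to q0, push XY → (q0, y, XYXYXYXYXYXYXYX#)
  ε-move, top X: go to q0, push YX → (q0, y, YXYXYXYXYXYXYXYX#)
  read y, top Y: go to q0, push XY → (q0, ε, XYXYXYXYXYXYXYXYX#)
  ε-move, top X: go to q0, push YX → (q0, ε, YXYXYXYXYXYXYXYXYX#)
All input consumed in state q0 with stack YXYXYXYXYXYXYXYXYX#.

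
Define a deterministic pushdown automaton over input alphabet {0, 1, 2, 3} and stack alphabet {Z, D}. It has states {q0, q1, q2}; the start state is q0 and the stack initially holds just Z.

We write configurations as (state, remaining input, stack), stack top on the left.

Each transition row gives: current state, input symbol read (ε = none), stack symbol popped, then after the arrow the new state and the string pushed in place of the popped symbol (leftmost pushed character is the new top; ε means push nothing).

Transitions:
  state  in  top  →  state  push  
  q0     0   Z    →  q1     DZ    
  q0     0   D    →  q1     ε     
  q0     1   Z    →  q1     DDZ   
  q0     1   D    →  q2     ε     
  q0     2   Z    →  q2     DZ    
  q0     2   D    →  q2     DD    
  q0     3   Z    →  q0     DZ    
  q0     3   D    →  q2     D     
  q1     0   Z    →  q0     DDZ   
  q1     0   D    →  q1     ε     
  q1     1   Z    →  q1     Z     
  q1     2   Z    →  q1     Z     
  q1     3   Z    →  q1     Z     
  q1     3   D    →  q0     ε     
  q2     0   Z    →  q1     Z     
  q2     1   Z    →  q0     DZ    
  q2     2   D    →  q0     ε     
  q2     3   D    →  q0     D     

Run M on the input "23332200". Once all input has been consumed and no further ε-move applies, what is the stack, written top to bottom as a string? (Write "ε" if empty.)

DDZ

(q0, 23332200, Z)
  read 2, top Z: go to q2, push DZ → (q2, 3332200, DZ)
  read 3, top D: go to q0, push D → (q0, 332200, DZ)
  read 3, top D: go to q2, push D → (q2, 32200, DZ)
  read 3, top D: go to q0, push D → (q0, 2200, DZ)
  read 2, top D: go to q2, push DD → (q2, 200, DDZ)
  read 2, top D: go to q0, push ε → (q0, 00, DZ)
  read 0, top D: go to q1, push ε → (q1, 0, Z)
  read 0, top Z: go to q0, push DDZ → (q0, ε, DDZ)
All input consumed in state q0 with stack DDZ.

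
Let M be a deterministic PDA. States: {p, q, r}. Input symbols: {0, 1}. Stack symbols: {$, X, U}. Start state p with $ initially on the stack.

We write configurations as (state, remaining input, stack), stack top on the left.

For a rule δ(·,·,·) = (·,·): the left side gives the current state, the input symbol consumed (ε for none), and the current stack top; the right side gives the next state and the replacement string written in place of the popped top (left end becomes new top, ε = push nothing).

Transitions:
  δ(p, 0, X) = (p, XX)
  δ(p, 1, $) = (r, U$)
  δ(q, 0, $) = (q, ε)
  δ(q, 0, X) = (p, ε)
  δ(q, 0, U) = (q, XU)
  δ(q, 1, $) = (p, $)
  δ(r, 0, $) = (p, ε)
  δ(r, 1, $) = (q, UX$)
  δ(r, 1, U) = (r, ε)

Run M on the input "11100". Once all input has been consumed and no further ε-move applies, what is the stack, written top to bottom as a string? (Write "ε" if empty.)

UX$

(p, 11100, $)
  read 1, top $: go to r, push U$ → (r, 1100, U$)
  read 1, top U: go to r, push ε → (r, 100, $)
  read 1, top $: go to q, push UX$ → (q, 00, UX$)
  read 0, top U: go to q, push XU → (q, 0, XUX$)
  read 0, top X: go to p, push ε → (p, ε, UX$)
All input consumed in state p with stack UX$.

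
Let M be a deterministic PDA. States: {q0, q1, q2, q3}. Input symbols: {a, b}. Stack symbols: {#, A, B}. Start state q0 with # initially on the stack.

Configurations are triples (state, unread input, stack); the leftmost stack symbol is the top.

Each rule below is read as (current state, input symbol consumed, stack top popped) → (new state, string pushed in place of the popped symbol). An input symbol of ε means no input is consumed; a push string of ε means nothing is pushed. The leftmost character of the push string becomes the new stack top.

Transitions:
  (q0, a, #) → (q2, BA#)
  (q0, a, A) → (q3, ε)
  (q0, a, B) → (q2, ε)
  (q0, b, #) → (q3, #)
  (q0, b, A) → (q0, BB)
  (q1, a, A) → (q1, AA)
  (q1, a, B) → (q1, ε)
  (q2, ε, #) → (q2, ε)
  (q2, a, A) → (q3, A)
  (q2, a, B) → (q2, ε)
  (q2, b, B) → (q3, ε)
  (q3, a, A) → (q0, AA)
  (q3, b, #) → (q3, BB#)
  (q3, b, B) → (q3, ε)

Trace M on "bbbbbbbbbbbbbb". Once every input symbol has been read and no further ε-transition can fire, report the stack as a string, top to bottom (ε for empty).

BB#

(q0, bbbbbbbbbbbbbb, #)
  read b, top #: go to q3, push # → (q3, bbbbbbbbbbbbb, #)
  read b, top #: go to q3, push BB# → (q3, bbbbbbbbbbbb, BB#)
  read b, top B: go to q3, push ε → (q3, bbbbbbbbbbb, B#)
  read b, top B: go to q3, push ε → (q3, bbbbbbbbbb, #)
  read b, top #: go to q3, push BB# → (q3, bbbbbbbbb, BB#)
  read b, top B: go to q3, push ε → (q3, bbbbbbbb, B#)
  read b, top B: go to q3, push ε → (q3, bbbbbbb, #)
  read b, top #: go to q3, push BB# → (q3, bbbbbb, BB#)
  read b, top B: go to q3, push ε → (q3, bbbbb, B#)
  read b, top B: go to q3, push ε → (q3, bbbb, #)
  read b, top #: go to q3, push BB# → (q3, bbb, BB#)
  read b, top B: go to q3, push ε → (q3, bb, B#)
  read b, top B: go to q3, push ε → (q3, b, #)
  read b, top #: go to q3, push BB# → (q3, ε, BB#)
All input consumed in state q3 with stack BB#.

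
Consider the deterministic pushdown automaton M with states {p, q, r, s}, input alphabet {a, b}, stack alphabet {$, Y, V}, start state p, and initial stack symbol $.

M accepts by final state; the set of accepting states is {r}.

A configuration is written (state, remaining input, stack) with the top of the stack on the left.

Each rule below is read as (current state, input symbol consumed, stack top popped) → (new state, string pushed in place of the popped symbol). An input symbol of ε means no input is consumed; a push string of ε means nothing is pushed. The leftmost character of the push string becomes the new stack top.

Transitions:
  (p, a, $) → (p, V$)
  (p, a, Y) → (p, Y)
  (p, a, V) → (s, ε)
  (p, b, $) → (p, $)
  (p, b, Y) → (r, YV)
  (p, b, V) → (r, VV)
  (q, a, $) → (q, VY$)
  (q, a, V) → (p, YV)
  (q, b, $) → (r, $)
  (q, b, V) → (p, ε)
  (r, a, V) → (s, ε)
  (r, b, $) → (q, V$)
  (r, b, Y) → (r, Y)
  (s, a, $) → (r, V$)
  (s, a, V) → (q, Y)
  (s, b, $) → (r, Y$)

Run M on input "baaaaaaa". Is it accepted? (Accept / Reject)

Accept

(p, baaaaaaa, $) ⊢ (p, aaaaaaa, $) ⊢ (p, aaaaaa, V$) ⊢ (s, aaaaa, $) ⊢ (r, aaaa, V$) ⊢ (s, aaa, $) ⊢ (r, aa, V$) ⊢ (s, a, $) ⊢ (r, ε, V$)
All input consumed; state r ∈ F.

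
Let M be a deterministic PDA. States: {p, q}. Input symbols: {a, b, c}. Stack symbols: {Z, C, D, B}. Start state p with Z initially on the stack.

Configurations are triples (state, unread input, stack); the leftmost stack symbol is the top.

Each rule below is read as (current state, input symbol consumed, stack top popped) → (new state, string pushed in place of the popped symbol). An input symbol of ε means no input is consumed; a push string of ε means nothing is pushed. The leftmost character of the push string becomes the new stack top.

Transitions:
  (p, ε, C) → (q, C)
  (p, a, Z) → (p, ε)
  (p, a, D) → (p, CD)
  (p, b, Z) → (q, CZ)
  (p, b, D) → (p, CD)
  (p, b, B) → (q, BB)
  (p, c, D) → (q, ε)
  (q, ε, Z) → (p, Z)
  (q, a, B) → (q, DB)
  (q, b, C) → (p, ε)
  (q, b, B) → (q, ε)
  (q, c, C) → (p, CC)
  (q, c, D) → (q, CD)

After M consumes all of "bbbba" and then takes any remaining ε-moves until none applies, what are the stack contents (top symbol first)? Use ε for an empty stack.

ε

(p, bbbba, Z) ⊢ (q, bbba, CZ) ⊢ (p, bba, Z) ⊢ (q, ba, CZ) ⊢ (p, a, Z) ⊢ (p, ε, ε)
All input consumed in state p with stack ε.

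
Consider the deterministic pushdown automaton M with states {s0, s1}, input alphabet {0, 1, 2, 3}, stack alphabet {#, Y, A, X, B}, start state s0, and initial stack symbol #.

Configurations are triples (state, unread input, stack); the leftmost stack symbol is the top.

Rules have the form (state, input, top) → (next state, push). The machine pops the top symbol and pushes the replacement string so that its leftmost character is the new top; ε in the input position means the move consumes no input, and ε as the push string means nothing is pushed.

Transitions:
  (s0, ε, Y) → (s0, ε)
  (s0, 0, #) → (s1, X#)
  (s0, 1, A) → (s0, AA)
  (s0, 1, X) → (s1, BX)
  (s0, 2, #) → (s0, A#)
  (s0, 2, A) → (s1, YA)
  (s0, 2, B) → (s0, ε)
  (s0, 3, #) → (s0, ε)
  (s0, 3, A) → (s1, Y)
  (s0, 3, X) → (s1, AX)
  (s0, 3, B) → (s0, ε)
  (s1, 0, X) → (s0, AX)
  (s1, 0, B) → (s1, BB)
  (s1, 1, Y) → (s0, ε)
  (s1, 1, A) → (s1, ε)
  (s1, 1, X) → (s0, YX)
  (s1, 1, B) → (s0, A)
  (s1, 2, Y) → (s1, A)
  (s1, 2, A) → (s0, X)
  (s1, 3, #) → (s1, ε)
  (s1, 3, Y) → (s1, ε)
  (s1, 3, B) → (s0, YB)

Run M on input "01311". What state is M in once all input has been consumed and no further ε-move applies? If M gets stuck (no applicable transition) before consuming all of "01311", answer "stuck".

s0

(s0, 01311, #) ⊢ (s1, 1311, X#) ⊢ (s0, 311, YX#) ⊢ (s0, 311, X#) ⊢ (s1, 11, AX#) ⊢ (s1, 1, X#) ⊢ (s0, ε, YX#) ⊢ (s0, ε, X#)
All input consumed; M is in state s0.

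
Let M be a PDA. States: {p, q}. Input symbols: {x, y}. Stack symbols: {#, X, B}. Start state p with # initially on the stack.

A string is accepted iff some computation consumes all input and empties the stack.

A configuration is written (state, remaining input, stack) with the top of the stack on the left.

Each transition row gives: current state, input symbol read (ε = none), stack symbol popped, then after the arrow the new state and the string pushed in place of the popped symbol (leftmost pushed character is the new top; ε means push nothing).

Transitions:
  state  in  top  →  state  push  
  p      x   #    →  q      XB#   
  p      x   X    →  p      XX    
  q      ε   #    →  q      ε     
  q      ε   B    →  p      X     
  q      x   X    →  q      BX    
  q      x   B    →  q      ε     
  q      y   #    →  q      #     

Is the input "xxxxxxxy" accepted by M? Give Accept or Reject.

Reject

No computation consumes all input and empties the stack.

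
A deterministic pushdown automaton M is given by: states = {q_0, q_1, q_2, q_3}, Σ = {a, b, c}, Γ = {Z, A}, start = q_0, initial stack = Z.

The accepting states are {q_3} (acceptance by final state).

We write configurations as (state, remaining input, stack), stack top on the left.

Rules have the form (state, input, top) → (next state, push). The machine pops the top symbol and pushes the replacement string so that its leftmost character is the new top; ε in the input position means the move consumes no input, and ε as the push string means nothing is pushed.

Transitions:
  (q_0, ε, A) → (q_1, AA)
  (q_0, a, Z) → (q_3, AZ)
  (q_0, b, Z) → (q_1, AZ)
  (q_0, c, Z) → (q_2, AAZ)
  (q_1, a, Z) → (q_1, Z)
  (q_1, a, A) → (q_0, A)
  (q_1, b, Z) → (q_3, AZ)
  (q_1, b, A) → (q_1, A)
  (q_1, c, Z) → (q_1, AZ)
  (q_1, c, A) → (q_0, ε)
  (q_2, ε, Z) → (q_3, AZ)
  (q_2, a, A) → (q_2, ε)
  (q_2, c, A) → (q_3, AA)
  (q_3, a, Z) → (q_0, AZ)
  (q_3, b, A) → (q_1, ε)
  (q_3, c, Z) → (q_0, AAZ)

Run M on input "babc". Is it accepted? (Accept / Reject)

(q_0, babc, Z)
  read b, top Z: go to q_1, push AZ → (q_1, abc, AZ)
  read a, top A: go to q_0, push A → (q_0, bc, AZ)
  ε-move, top A: go to q_1, push AA → (q_1, bc, AAZ)
  read b, top A: go to q_1, push A → (q_1, c, AAZ)
  read c, top A: go to q_0, push ε → (q_0, ε, AZ)
  ε-move, top A: go to q_1, push AA → (q_1, ε, AAZ)
All input consumed; state q_1 ∉ F and no further ε-move applies.

Reject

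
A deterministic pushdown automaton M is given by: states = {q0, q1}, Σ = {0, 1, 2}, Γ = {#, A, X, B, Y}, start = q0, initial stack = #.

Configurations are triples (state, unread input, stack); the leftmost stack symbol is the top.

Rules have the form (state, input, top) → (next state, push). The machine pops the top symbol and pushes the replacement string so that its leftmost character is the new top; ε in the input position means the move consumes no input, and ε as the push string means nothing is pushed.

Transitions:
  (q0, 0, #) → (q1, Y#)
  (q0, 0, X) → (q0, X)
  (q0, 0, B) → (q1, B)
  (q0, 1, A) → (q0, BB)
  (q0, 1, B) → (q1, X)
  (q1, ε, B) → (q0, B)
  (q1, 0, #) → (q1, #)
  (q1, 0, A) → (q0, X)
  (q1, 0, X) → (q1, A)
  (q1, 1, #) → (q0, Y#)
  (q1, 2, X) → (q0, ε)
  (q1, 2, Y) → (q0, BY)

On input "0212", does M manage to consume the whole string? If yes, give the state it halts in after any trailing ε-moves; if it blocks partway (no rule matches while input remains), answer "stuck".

q0

(q0, 0212, #) ⊢ (q1, 212, Y#) ⊢ (q0, 12, BY#) ⊢ (q1, 2, XY#) ⊢ (q0, ε, Y#)
All input consumed; M is in state q0.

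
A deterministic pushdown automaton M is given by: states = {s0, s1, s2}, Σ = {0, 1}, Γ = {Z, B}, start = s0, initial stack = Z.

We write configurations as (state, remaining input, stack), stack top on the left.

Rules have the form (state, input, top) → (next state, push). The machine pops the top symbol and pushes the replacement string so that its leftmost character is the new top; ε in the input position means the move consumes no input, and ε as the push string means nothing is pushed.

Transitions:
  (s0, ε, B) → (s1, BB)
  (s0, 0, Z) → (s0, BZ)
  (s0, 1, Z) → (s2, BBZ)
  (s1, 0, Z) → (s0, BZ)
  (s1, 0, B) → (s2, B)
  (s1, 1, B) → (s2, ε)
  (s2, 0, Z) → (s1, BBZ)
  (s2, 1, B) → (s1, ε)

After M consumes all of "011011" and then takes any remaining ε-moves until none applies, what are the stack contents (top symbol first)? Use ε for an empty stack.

(s0, 011011, Z)
  read 0, top Z: go to s0, push BZ → (s0, 11011, BZ)
  ε-move, top B: go to s1, push BB → (s1, 11011, BBZ)
  read 1, top B: go to s2, push ε → (s2, 1011, BZ)
  read 1, top B: go to s1, push ε → (s1, 011, Z)
  read 0, top Z: go to s0, push BZ → (s0, 11, BZ)
  ε-move, top B: go to s1, push BB → (s1, 11, BBZ)
  read 1, top B: go to s2, push ε → (s2, 1, BZ)
  read 1, top B: go to s1, push ε → (s1, ε, Z)
All input consumed in state s1 with stack Z.

Z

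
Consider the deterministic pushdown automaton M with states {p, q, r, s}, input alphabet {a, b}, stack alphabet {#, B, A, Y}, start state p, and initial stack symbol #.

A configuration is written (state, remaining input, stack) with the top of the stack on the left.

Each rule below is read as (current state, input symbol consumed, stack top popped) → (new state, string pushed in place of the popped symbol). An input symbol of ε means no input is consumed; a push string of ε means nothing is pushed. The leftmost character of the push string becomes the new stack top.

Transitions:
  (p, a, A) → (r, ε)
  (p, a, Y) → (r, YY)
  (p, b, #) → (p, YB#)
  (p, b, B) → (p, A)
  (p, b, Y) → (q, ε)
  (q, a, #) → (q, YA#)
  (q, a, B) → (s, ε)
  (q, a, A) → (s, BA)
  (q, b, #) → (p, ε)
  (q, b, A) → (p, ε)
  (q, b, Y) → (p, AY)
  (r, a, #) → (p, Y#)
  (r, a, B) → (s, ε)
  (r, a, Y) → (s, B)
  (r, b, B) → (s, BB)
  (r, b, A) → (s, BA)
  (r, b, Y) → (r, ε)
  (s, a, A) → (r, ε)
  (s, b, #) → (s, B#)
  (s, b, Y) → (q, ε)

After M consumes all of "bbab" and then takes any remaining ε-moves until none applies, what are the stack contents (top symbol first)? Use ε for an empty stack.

(p, bbab, #)
  read b, top #: go to p, push YB# → (p, bab, YB#)
  read b, top Y: go to q, push ε → (q, ab, B#)
  read a, top B: go to s, push ε → (s, b, #)
  read b, top #: go to s, push B# → (s, ε, B#)
All input consumed in state s with stack B#.

B#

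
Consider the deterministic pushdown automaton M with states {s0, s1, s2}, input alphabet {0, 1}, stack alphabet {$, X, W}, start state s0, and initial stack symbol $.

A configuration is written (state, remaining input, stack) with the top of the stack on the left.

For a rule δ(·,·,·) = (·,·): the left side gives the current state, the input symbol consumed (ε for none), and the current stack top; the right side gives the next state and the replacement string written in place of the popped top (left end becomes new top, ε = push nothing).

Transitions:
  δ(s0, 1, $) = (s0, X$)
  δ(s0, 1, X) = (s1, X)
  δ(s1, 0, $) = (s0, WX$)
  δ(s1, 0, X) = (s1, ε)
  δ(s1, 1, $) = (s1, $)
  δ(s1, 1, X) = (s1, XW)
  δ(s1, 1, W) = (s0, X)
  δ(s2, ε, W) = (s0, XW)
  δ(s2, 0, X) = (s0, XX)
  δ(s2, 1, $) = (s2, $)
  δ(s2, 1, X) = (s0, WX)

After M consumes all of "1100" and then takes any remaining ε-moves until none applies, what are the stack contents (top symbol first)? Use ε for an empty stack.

(s0, 1100, $) ⊢ (s0, 100, X$) ⊢ (s1, 00, X$) ⊢ (s1, 0, $) ⊢ (s0, ε, WX$)
All input consumed in state s0 with stack WX$.

WX$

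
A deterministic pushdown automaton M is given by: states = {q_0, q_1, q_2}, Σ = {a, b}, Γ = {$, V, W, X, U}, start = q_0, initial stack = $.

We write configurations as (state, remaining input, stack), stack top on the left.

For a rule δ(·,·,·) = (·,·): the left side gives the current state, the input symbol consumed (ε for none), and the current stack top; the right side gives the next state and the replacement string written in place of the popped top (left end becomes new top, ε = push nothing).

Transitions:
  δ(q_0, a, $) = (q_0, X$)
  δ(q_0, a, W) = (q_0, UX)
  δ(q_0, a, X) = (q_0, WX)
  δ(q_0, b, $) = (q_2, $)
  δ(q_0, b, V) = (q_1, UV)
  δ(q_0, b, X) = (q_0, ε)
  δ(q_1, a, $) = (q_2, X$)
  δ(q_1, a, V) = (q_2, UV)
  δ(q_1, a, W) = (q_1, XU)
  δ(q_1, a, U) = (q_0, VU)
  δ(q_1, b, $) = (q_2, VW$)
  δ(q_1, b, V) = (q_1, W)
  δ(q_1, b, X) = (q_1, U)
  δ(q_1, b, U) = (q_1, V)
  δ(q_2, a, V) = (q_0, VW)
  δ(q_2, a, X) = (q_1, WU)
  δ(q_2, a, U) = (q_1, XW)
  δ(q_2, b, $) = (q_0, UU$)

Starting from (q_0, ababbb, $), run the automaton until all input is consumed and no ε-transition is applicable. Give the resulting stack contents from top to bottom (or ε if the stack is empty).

UU$

(q_0, ababbb, $) ⊢ (q_0, babbb, X$) ⊢ (q_0, abbb, $) ⊢ (q_0, bbb, X$) ⊢ (q_0, bb, $) ⊢ (q_2, b, $) ⊢ (q_0, ε, UU$)
All input consumed in state q_0 with stack UU$.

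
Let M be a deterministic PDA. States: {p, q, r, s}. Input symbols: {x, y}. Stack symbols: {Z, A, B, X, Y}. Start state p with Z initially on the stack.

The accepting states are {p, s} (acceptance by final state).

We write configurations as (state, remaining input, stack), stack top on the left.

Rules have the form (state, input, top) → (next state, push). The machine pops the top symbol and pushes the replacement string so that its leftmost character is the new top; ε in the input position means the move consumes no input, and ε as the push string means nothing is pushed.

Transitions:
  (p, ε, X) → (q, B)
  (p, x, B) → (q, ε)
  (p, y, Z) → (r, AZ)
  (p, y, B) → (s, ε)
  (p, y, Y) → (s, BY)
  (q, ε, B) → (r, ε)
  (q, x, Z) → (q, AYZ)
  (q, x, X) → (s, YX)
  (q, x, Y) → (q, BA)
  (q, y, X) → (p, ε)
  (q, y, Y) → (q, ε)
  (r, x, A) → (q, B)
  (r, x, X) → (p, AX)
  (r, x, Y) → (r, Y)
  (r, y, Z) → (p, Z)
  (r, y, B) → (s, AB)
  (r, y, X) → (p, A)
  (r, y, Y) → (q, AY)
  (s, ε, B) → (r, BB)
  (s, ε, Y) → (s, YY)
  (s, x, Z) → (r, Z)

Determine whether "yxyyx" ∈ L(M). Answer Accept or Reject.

Reject

(p, yxyyx, Z)
  read y, top Z: go to r, push AZ → (r, xyyx, AZ)
  read x, top A: go to q, push B → (q, yyx, BZ)
  ε-move, top B: go to r, push ε → (r, yyx, Z)
  read y, top Z: go to p, push Z → (p, yx, Z)
  read y, top Z: go to r, push AZ → (r, x, AZ)
  read x, top A: go to q, push B → (q, ε, BZ)
  ε-move, top B: go to r, push ε → (r, ε, Z)
All input consumed; state r ∉ F and no further ε-move applies.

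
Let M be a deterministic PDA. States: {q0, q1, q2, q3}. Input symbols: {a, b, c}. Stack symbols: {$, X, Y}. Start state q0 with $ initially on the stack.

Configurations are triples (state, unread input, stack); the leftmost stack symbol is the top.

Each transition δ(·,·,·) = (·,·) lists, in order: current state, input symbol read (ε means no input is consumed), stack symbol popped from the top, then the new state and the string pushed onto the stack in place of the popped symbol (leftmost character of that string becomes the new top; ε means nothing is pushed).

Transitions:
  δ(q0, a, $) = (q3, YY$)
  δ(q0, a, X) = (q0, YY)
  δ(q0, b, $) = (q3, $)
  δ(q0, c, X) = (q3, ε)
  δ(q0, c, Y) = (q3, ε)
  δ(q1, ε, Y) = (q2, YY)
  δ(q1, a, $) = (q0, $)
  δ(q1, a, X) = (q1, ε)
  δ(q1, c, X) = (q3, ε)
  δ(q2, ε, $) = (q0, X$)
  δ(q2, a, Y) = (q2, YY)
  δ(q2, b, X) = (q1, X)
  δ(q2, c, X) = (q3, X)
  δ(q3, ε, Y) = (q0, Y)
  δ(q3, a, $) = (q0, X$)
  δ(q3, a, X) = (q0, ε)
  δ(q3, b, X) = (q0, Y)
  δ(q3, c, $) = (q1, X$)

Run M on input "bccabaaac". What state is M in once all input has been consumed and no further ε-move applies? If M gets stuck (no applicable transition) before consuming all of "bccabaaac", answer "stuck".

stuck

(q0, bccabaaac, $) ⊢ (q3, ccabaaac, $) ⊢ (q1, cabaaac, X$) ⊢ (q3, abaaac, $) ⊢ (q0, baaac, X$)
No transition for (q0, b, top X); M blocks with input baaac remaining.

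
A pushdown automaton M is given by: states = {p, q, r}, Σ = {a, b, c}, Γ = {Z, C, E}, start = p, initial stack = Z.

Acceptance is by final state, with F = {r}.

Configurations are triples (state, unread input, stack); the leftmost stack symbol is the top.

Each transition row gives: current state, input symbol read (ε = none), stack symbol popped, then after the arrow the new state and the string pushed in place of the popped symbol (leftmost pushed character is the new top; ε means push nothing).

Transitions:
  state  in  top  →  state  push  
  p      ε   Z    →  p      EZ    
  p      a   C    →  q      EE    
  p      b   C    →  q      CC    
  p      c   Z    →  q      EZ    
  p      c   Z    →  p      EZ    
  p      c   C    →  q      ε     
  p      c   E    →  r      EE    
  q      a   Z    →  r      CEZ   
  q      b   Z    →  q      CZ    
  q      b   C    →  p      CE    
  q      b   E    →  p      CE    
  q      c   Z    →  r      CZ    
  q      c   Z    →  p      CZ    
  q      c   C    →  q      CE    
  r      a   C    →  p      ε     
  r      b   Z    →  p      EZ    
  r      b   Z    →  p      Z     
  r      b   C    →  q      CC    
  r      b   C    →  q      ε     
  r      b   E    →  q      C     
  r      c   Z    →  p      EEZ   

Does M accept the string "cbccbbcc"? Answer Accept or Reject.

No computation consumes all input and reaches a final state.

Reject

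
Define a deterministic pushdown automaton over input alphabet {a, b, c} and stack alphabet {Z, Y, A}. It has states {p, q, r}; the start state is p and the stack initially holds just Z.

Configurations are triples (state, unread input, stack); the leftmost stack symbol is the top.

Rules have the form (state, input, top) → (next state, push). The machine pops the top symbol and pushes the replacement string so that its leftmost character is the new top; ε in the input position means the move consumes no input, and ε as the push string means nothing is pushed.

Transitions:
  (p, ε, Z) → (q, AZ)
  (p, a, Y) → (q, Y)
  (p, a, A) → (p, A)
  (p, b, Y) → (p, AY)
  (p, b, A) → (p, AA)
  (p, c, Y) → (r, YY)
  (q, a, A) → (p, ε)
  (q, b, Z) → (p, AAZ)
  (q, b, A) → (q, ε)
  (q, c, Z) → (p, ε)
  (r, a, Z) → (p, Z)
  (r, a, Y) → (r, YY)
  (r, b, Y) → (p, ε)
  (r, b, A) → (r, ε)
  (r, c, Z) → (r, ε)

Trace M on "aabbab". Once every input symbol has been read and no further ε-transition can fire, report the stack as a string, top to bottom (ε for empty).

(p, aabbab, Z) ⊢ (q, aabbab, AZ) ⊢ (p, abbab, Z) ⊢ (q, abbab, AZ) ⊢ (p, bbab, Z) ⊢ (q, bbab, AZ) ⊢ (q, bab, Z) ⊢ (p, ab, AAZ) ⊢ (p, b, AAZ) ⊢ (p, ε, AAAZ)
All input consumed in state p with stack AAAZ.

AAAZ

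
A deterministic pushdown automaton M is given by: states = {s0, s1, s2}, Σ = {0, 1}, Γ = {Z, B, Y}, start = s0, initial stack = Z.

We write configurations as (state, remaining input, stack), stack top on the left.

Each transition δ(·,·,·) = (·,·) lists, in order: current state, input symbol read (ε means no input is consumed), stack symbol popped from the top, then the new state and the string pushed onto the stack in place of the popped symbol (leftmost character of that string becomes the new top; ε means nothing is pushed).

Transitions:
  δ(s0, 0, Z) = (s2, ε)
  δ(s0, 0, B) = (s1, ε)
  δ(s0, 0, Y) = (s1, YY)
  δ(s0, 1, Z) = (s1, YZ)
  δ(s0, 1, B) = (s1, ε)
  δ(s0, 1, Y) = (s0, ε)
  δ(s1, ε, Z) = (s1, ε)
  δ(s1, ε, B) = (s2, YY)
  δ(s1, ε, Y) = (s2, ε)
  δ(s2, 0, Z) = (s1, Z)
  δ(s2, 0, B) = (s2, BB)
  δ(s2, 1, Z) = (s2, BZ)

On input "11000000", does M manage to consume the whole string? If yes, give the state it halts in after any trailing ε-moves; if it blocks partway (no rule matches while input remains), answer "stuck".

(s0, 11000000, Z) ⊢ (s1, 1000000, YZ) ⊢ (s2, 1000000, Z) ⊢ (s2, 000000, BZ) ⊢ (s2, 00000, BBZ) ⊢ (s2, 0000, BBBZ) ⊢ (s2, 000, BBBBZ) ⊢ (s2, 00, BBBBBZ) ⊢ (s2, 0, BBBBBBZ) ⊢ (s2, ε, BBBBBBBZ)
All input consumed; M is in state s2.

s2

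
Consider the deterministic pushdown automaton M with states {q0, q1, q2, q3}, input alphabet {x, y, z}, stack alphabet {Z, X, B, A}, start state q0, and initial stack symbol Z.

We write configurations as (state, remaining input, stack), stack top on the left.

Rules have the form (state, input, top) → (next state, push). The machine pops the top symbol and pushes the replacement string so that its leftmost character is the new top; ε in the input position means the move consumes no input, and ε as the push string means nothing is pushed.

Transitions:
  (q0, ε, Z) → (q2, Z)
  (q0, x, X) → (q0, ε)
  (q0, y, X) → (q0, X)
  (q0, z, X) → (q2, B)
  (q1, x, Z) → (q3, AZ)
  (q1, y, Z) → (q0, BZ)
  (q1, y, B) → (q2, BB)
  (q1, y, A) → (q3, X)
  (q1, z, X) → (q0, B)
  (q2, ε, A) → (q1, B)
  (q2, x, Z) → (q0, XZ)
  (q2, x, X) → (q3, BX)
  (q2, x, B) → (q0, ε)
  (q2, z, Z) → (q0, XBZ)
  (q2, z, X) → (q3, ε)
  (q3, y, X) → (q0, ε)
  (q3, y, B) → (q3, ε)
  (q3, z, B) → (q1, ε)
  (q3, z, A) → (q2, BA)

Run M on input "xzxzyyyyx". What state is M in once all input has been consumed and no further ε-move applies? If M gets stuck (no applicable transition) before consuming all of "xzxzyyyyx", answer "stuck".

q0

(q0, xzxzyyyyx, Z)
  ε-move, top Z: go to q2, push Z → (q2, xzxzyyyyx, Z)
  read x, top Z: go to q0, push XZ → (q0, zxzyyyyx, XZ)
  read z, top X: go to q2, push B → (q2, xzyyyyx, BZ)
  read x, top B: go to q0, push ε → (q0, zyyyyx, Z)
  ε-move, top Z: go to q2, push Z → (q2, zyyyyx, Z)
  read z, top Z: go to q0, push XBZ → (q0, yyyyx, XBZ)
  read y, top X: go to q0, push X → (q0, yyyx, XBZ)
  read y, top X: go to q0, push X → (q0, yyx, XBZ)
  read y, top X: go to q0, push X → (q0, yx, XBZ)
  read y, top X: go to q0, push X → (q0, x, XBZ)
  read x, top X: go to q0, push ε → (q0, ε, BZ)
All input consumed; M is in state q0.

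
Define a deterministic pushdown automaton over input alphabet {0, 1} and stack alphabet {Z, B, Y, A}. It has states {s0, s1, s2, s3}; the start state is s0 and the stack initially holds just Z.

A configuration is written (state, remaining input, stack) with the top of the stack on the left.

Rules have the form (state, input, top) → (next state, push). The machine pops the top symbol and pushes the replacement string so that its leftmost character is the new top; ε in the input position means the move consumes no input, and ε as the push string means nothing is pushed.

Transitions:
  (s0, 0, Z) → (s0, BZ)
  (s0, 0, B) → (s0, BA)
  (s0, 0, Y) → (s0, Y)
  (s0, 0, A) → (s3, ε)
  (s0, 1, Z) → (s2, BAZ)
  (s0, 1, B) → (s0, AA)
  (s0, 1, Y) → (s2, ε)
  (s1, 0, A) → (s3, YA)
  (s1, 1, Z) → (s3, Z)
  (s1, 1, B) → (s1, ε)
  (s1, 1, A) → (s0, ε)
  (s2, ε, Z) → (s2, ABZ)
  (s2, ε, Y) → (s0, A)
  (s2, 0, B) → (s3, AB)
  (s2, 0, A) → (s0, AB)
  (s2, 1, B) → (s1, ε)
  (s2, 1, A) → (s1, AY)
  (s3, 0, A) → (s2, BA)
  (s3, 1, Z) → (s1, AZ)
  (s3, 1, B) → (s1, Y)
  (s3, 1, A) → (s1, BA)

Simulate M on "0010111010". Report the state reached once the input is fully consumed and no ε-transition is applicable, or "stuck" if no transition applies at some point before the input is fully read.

(s0, 0010111010, Z)
  read 0, top Z: go to s0, push BZ → (s0, 010111010, BZ)
  read 0, top B: go to s0, push BA → (s0, 10111010, BAZ)
  read 1, top B: go to s0, push AA → (s0, 0111010, AAAZ)
  read 0, top A: go to s3, push ε → (s3, 111010, AAZ)
  read 1, top A: go to s1, push BA → (s1, 11010, BAAZ)
  read 1, top B: go to s1, push ε → (s1, 1010, AAZ)
  read 1, top A: go to s0, push ε → (s0, 010, AZ)
  read 0, top A: go to s3, push ε → (s3, 10, Z)
  read 1, top Z: go to s1, push AZ → (s1, 0, AZ)
  read 0, top A: go to s3, push YA → (s3, ε, YAZ)
All input consumed; M is in state s3.

s3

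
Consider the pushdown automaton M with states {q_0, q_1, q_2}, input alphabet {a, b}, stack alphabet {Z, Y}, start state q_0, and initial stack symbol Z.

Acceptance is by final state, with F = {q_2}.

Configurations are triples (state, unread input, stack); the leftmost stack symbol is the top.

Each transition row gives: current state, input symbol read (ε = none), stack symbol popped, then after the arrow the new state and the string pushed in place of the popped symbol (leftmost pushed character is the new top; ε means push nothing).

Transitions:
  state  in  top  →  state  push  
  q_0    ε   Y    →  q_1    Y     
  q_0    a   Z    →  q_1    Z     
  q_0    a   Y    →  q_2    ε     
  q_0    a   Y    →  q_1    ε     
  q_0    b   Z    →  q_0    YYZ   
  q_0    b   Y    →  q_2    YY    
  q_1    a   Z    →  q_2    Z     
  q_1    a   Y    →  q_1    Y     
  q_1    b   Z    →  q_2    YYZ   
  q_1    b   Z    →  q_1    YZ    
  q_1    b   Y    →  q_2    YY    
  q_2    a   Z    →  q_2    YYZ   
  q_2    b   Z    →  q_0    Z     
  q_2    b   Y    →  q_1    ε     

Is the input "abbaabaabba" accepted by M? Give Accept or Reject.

Reject

No computation consumes all input and reaches a final state.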